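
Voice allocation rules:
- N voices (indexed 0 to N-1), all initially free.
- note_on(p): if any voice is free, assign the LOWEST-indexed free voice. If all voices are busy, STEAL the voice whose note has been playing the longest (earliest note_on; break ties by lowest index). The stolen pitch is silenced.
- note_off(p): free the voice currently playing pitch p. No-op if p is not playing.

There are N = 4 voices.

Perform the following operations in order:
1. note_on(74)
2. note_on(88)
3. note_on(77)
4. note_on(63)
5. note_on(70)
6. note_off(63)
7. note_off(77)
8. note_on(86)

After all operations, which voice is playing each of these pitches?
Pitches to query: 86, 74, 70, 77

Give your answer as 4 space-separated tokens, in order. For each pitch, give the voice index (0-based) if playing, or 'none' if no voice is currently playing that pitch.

Op 1: note_on(74): voice 0 is free -> assigned | voices=[74 - - -]
Op 2: note_on(88): voice 1 is free -> assigned | voices=[74 88 - -]
Op 3: note_on(77): voice 2 is free -> assigned | voices=[74 88 77 -]
Op 4: note_on(63): voice 3 is free -> assigned | voices=[74 88 77 63]
Op 5: note_on(70): all voices busy, STEAL voice 0 (pitch 74, oldest) -> assign | voices=[70 88 77 63]
Op 6: note_off(63): free voice 3 | voices=[70 88 77 -]
Op 7: note_off(77): free voice 2 | voices=[70 88 - -]
Op 8: note_on(86): voice 2 is free -> assigned | voices=[70 88 86 -]

Answer: 2 none 0 none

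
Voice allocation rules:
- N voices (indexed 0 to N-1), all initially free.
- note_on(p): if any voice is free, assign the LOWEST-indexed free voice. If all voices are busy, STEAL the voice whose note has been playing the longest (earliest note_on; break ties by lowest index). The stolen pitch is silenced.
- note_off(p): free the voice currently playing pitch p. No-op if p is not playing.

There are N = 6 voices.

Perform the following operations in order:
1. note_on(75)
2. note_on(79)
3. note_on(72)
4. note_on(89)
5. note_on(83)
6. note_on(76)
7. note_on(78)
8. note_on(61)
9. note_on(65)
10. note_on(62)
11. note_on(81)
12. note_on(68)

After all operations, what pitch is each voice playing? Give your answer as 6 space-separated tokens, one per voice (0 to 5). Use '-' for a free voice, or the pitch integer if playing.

Op 1: note_on(75): voice 0 is free -> assigned | voices=[75 - - - - -]
Op 2: note_on(79): voice 1 is free -> assigned | voices=[75 79 - - - -]
Op 3: note_on(72): voice 2 is free -> assigned | voices=[75 79 72 - - -]
Op 4: note_on(89): voice 3 is free -> assigned | voices=[75 79 72 89 - -]
Op 5: note_on(83): voice 4 is free -> assigned | voices=[75 79 72 89 83 -]
Op 6: note_on(76): voice 5 is free -> assigned | voices=[75 79 72 89 83 76]
Op 7: note_on(78): all voices busy, STEAL voice 0 (pitch 75, oldest) -> assign | voices=[78 79 72 89 83 76]
Op 8: note_on(61): all voices busy, STEAL voice 1 (pitch 79, oldest) -> assign | voices=[78 61 72 89 83 76]
Op 9: note_on(65): all voices busy, STEAL voice 2 (pitch 72, oldest) -> assign | voices=[78 61 65 89 83 76]
Op 10: note_on(62): all voices busy, STEAL voice 3 (pitch 89, oldest) -> assign | voices=[78 61 65 62 83 76]
Op 11: note_on(81): all voices busy, STEAL voice 4 (pitch 83, oldest) -> assign | voices=[78 61 65 62 81 76]
Op 12: note_on(68): all voices busy, STEAL voice 5 (pitch 76, oldest) -> assign | voices=[78 61 65 62 81 68]

Answer: 78 61 65 62 81 68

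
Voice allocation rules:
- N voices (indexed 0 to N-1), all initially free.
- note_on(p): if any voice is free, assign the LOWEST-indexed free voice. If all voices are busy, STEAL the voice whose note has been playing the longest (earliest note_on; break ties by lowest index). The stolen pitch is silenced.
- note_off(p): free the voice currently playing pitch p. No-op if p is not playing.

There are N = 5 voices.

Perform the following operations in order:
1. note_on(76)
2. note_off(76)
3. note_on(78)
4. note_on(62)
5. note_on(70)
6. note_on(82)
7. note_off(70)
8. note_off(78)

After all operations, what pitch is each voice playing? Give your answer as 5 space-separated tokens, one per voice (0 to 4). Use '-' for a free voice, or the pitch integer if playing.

Answer: - 62 - 82 -

Derivation:
Op 1: note_on(76): voice 0 is free -> assigned | voices=[76 - - - -]
Op 2: note_off(76): free voice 0 | voices=[- - - - -]
Op 3: note_on(78): voice 0 is free -> assigned | voices=[78 - - - -]
Op 4: note_on(62): voice 1 is free -> assigned | voices=[78 62 - - -]
Op 5: note_on(70): voice 2 is free -> assigned | voices=[78 62 70 - -]
Op 6: note_on(82): voice 3 is free -> assigned | voices=[78 62 70 82 -]
Op 7: note_off(70): free voice 2 | voices=[78 62 - 82 -]
Op 8: note_off(78): free voice 0 | voices=[- 62 - 82 -]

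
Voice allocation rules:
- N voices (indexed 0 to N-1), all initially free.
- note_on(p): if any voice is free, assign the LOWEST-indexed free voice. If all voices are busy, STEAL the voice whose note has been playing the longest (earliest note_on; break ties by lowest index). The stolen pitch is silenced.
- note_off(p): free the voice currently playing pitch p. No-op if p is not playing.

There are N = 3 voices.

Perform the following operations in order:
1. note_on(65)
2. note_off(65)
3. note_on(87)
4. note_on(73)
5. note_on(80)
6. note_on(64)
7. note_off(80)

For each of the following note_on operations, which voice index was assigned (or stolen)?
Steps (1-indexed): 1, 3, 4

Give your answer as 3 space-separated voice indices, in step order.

Answer: 0 0 1

Derivation:
Op 1: note_on(65): voice 0 is free -> assigned | voices=[65 - -]
Op 2: note_off(65): free voice 0 | voices=[- - -]
Op 3: note_on(87): voice 0 is free -> assigned | voices=[87 - -]
Op 4: note_on(73): voice 1 is free -> assigned | voices=[87 73 -]
Op 5: note_on(80): voice 2 is free -> assigned | voices=[87 73 80]
Op 6: note_on(64): all voices busy, STEAL voice 0 (pitch 87, oldest) -> assign | voices=[64 73 80]
Op 7: note_off(80): free voice 2 | voices=[64 73 -]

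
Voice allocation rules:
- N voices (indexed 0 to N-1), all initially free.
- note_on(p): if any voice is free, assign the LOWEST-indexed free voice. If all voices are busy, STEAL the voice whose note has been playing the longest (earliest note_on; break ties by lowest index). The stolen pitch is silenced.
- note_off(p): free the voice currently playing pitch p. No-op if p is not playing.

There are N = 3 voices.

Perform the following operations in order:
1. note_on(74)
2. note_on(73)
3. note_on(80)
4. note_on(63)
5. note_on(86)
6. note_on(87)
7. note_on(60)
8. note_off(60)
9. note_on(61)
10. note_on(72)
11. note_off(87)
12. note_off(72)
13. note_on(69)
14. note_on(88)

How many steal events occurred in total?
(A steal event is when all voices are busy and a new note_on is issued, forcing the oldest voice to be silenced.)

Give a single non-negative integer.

Answer: 5

Derivation:
Op 1: note_on(74): voice 0 is free -> assigned | voices=[74 - -]
Op 2: note_on(73): voice 1 is free -> assigned | voices=[74 73 -]
Op 3: note_on(80): voice 2 is free -> assigned | voices=[74 73 80]
Op 4: note_on(63): all voices busy, STEAL voice 0 (pitch 74, oldest) -> assign | voices=[63 73 80]
Op 5: note_on(86): all voices busy, STEAL voice 1 (pitch 73, oldest) -> assign | voices=[63 86 80]
Op 6: note_on(87): all voices busy, STEAL voice 2 (pitch 80, oldest) -> assign | voices=[63 86 87]
Op 7: note_on(60): all voices busy, STEAL voice 0 (pitch 63, oldest) -> assign | voices=[60 86 87]
Op 8: note_off(60): free voice 0 | voices=[- 86 87]
Op 9: note_on(61): voice 0 is free -> assigned | voices=[61 86 87]
Op 10: note_on(72): all voices busy, STEAL voice 1 (pitch 86, oldest) -> assign | voices=[61 72 87]
Op 11: note_off(87): free voice 2 | voices=[61 72 -]
Op 12: note_off(72): free voice 1 | voices=[61 - -]
Op 13: note_on(69): voice 1 is free -> assigned | voices=[61 69 -]
Op 14: note_on(88): voice 2 is free -> assigned | voices=[61 69 88]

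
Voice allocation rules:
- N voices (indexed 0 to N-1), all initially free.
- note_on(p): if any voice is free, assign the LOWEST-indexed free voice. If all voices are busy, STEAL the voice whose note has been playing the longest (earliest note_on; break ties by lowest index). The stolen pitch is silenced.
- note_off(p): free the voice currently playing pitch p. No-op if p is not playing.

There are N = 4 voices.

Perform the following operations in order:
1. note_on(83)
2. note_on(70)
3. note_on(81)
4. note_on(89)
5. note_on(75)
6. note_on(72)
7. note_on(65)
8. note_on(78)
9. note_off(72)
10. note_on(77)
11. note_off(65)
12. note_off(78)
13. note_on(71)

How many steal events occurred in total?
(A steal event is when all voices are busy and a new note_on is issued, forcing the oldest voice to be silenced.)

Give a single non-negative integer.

Answer: 4

Derivation:
Op 1: note_on(83): voice 0 is free -> assigned | voices=[83 - - -]
Op 2: note_on(70): voice 1 is free -> assigned | voices=[83 70 - -]
Op 3: note_on(81): voice 2 is free -> assigned | voices=[83 70 81 -]
Op 4: note_on(89): voice 3 is free -> assigned | voices=[83 70 81 89]
Op 5: note_on(75): all voices busy, STEAL voice 0 (pitch 83, oldest) -> assign | voices=[75 70 81 89]
Op 6: note_on(72): all voices busy, STEAL voice 1 (pitch 70, oldest) -> assign | voices=[75 72 81 89]
Op 7: note_on(65): all voices busy, STEAL voice 2 (pitch 81, oldest) -> assign | voices=[75 72 65 89]
Op 8: note_on(78): all voices busy, STEAL voice 3 (pitch 89, oldest) -> assign | voices=[75 72 65 78]
Op 9: note_off(72): free voice 1 | voices=[75 - 65 78]
Op 10: note_on(77): voice 1 is free -> assigned | voices=[75 77 65 78]
Op 11: note_off(65): free voice 2 | voices=[75 77 - 78]
Op 12: note_off(78): free voice 3 | voices=[75 77 - -]
Op 13: note_on(71): voice 2 is free -> assigned | voices=[75 77 71 -]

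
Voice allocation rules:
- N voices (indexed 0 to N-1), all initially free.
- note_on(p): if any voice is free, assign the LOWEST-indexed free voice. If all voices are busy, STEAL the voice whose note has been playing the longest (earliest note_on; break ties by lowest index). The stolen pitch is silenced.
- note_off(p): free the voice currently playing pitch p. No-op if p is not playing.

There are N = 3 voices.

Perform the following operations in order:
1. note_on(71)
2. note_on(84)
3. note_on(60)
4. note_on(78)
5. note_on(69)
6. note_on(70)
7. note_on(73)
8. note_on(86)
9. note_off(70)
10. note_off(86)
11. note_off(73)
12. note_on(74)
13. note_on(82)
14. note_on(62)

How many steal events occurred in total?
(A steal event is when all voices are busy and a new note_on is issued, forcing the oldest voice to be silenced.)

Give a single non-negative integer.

Answer: 5

Derivation:
Op 1: note_on(71): voice 0 is free -> assigned | voices=[71 - -]
Op 2: note_on(84): voice 1 is free -> assigned | voices=[71 84 -]
Op 3: note_on(60): voice 2 is free -> assigned | voices=[71 84 60]
Op 4: note_on(78): all voices busy, STEAL voice 0 (pitch 71, oldest) -> assign | voices=[78 84 60]
Op 5: note_on(69): all voices busy, STEAL voice 1 (pitch 84, oldest) -> assign | voices=[78 69 60]
Op 6: note_on(70): all voices busy, STEAL voice 2 (pitch 60, oldest) -> assign | voices=[78 69 70]
Op 7: note_on(73): all voices busy, STEAL voice 0 (pitch 78, oldest) -> assign | voices=[73 69 70]
Op 8: note_on(86): all voices busy, STEAL voice 1 (pitch 69, oldest) -> assign | voices=[73 86 70]
Op 9: note_off(70): free voice 2 | voices=[73 86 -]
Op 10: note_off(86): free voice 1 | voices=[73 - -]
Op 11: note_off(73): free voice 0 | voices=[- - -]
Op 12: note_on(74): voice 0 is free -> assigned | voices=[74 - -]
Op 13: note_on(82): voice 1 is free -> assigned | voices=[74 82 -]
Op 14: note_on(62): voice 2 is free -> assigned | voices=[74 82 62]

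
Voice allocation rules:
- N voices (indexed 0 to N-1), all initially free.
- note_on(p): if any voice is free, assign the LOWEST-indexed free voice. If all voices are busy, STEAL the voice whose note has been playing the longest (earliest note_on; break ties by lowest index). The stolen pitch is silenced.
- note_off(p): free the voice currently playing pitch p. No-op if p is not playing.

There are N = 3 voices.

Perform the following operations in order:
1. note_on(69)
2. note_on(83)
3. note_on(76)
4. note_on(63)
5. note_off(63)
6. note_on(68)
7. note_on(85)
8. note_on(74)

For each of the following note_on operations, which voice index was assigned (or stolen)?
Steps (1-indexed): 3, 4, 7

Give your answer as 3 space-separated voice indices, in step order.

Op 1: note_on(69): voice 0 is free -> assigned | voices=[69 - -]
Op 2: note_on(83): voice 1 is free -> assigned | voices=[69 83 -]
Op 3: note_on(76): voice 2 is free -> assigned | voices=[69 83 76]
Op 4: note_on(63): all voices busy, STEAL voice 0 (pitch 69, oldest) -> assign | voices=[63 83 76]
Op 5: note_off(63): free voice 0 | voices=[- 83 76]
Op 6: note_on(68): voice 0 is free -> assigned | voices=[68 83 76]
Op 7: note_on(85): all voices busy, STEAL voice 1 (pitch 83, oldest) -> assign | voices=[68 85 76]
Op 8: note_on(74): all voices busy, STEAL voice 2 (pitch 76, oldest) -> assign | voices=[68 85 74]

Answer: 2 0 1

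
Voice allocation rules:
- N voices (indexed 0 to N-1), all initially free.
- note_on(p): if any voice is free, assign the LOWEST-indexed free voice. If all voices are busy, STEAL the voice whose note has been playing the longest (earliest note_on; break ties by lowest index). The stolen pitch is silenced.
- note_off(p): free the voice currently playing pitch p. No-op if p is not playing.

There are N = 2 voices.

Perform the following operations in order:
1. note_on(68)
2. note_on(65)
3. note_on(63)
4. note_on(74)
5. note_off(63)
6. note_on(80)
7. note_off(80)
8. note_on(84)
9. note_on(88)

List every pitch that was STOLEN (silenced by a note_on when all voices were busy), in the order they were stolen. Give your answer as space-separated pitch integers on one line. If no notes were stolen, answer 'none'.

Op 1: note_on(68): voice 0 is free -> assigned | voices=[68 -]
Op 2: note_on(65): voice 1 is free -> assigned | voices=[68 65]
Op 3: note_on(63): all voices busy, STEAL voice 0 (pitch 68, oldest) -> assign | voices=[63 65]
Op 4: note_on(74): all voices busy, STEAL voice 1 (pitch 65, oldest) -> assign | voices=[63 74]
Op 5: note_off(63): free voice 0 | voices=[- 74]
Op 6: note_on(80): voice 0 is free -> assigned | voices=[80 74]
Op 7: note_off(80): free voice 0 | voices=[- 74]
Op 8: note_on(84): voice 0 is free -> assigned | voices=[84 74]
Op 9: note_on(88): all voices busy, STEAL voice 1 (pitch 74, oldest) -> assign | voices=[84 88]

Answer: 68 65 74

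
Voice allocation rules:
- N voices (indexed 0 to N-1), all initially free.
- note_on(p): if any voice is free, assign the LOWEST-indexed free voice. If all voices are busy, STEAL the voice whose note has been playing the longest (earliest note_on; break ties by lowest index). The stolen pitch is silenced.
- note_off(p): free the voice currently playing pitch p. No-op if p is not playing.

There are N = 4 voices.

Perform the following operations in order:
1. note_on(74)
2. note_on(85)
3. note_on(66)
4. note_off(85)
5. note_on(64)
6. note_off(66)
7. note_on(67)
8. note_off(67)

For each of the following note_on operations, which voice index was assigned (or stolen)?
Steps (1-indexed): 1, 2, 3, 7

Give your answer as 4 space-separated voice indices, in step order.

Answer: 0 1 2 2

Derivation:
Op 1: note_on(74): voice 0 is free -> assigned | voices=[74 - - -]
Op 2: note_on(85): voice 1 is free -> assigned | voices=[74 85 - -]
Op 3: note_on(66): voice 2 is free -> assigned | voices=[74 85 66 -]
Op 4: note_off(85): free voice 1 | voices=[74 - 66 -]
Op 5: note_on(64): voice 1 is free -> assigned | voices=[74 64 66 -]
Op 6: note_off(66): free voice 2 | voices=[74 64 - -]
Op 7: note_on(67): voice 2 is free -> assigned | voices=[74 64 67 -]
Op 8: note_off(67): free voice 2 | voices=[74 64 - -]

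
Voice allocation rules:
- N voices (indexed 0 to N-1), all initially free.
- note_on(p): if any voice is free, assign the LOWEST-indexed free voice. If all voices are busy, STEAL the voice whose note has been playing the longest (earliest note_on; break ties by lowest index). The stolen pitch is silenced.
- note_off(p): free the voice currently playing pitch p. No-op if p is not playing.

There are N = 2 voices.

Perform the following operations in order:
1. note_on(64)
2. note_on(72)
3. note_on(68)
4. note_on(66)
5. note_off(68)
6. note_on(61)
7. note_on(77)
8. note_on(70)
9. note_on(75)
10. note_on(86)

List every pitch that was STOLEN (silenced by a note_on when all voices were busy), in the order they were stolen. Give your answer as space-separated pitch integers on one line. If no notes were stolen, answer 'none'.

Op 1: note_on(64): voice 0 is free -> assigned | voices=[64 -]
Op 2: note_on(72): voice 1 is free -> assigned | voices=[64 72]
Op 3: note_on(68): all voices busy, STEAL voice 0 (pitch 64, oldest) -> assign | voices=[68 72]
Op 4: note_on(66): all voices busy, STEAL voice 1 (pitch 72, oldest) -> assign | voices=[68 66]
Op 5: note_off(68): free voice 0 | voices=[- 66]
Op 6: note_on(61): voice 0 is free -> assigned | voices=[61 66]
Op 7: note_on(77): all voices busy, STEAL voice 1 (pitch 66, oldest) -> assign | voices=[61 77]
Op 8: note_on(70): all voices busy, STEAL voice 0 (pitch 61, oldest) -> assign | voices=[70 77]
Op 9: note_on(75): all voices busy, STEAL voice 1 (pitch 77, oldest) -> assign | voices=[70 75]
Op 10: note_on(86): all voices busy, STEAL voice 0 (pitch 70, oldest) -> assign | voices=[86 75]

Answer: 64 72 66 61 77 70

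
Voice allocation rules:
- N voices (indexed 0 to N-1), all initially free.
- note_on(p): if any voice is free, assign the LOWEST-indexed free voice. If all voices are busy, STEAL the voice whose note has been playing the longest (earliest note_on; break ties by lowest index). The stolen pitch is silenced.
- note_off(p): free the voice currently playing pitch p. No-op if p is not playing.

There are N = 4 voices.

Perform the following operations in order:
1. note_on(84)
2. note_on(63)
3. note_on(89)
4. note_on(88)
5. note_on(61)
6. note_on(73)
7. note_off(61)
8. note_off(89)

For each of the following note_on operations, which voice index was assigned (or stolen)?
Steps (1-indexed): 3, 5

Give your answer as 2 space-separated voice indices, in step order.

Answer: 2 0

Derivation:
Op 1: note_on(84): voice 0 is free -> assigned | voices=[84 - - -]
Op 2: note_on(63): voice 1 is free -> assigned | voices=[84 63 - -]
Op 3: note_on(89): voice 2 is free -> assigned | voices=[84 63 89 -]
Op 4: note_on(88): voice 3 is free -> assigned | voices=[84 63 89 88]
Op 5: note_on(61): all voices busy, STEAL voice 0 (pitch 84, oldest) -> assign | voices=[61 63 89 88]
Op 6: note_on(73): all voices busy, STEAL voice 1 (pitch 63, oldest) -> assign | voices=[61 73 89 88]
Op 7: note_off(61): free voice 0 | voices=[- 73 89 88]
Op 8: note_off(89): free voice 2 | voices=[- 73 - 88]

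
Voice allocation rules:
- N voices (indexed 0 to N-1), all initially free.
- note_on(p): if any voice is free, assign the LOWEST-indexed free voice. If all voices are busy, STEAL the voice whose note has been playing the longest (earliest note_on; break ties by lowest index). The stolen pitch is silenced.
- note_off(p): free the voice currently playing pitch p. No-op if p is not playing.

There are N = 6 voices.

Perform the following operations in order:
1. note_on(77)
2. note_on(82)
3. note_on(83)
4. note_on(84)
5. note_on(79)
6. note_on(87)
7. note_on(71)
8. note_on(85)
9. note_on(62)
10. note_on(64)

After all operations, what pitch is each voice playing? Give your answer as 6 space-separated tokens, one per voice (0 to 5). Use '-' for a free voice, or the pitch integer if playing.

Op 1: note_on(77): voice 0 is free -> assigned | voices=[77 - - - - -]
Op 2: note_on(82): voice 1 is free -> assigned | voices=[77 82 - - - -]
Op 3: note_on(83): voice 2 is free -> assigned | voices=[77 82 83 - - -]
Op 4: note_on(84): voice 3 is free -> assigned | voices=[77 82 83 84 - -]
Op 5: note_on(79): voice 4 is free -> assigned | voices=[77 82 83 84 79 -]
Op 6: note_on(87): voice 5 is free -> assigned | voices=[77 82 83 84 79 87]
Op 7: note_on(71): all voices busy, STEAL voice 0 (pitch 77, oldest) -> assign | voices=[71 82 83 84 79 87]
Op 8: note_on(85): all voices busy, STEAL voice 1 (pitch 82, oldest) -> assign | voices=[71 85 83 84 79 87]
Op 9: note_on(62): all voices busy, STEAL voice 2 (pitch 83, oldest) -> assign | voices=[71 85 62 84 79 87]
Op 10: note_on(64): all voices busy, STEAL voice 3 (pitch 84, oldest) -> assign | voices=[71 85 62 64 79 87]

Answer: 71 85 62 64 79 87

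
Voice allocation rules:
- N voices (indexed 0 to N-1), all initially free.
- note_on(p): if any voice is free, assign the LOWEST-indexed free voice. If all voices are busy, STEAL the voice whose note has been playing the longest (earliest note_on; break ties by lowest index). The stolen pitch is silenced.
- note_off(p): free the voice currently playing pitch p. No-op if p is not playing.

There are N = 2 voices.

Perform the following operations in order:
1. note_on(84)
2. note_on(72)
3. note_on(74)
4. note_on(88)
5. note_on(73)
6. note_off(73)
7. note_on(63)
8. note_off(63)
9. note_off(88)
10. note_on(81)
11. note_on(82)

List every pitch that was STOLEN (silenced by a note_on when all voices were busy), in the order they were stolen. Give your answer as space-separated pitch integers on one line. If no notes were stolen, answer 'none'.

Answer: 84 72 74

Derivation:
Op 1: note_on(84): voice 0 is free -> assigned | voices=[84 -]
Op 2: note_on(72): voice 1 is free -> assigned | voices=[84 72]
Op 3: note_on(74): all voices busy, STEAL voice 0 (pitch 84, oldest) -> assign | voices=[74 72]
Op 4: note_on(88): all voices busy, STEAL voice 1 (pitch 72, oldest) -> assign | voices=[74 88]
Op 5: note_on(73): all voices busy, STEAL voice 0 (pitch 74, oldest) -> assign | voices=[73 88]
Op 6: note_off(73): free voice 0 | voices=[- 88]
Op 7: note_on(63): voice 0 is free -> assigned | voices=[63 88]
Op 8: note_off(63): free voice 0 | voices=[- 88]
Op 9: note_off(88): free voice 1 | voices=[- -]
Op 10: note_on(81): voice 0 is free -> assigned | voices=[81 -]
Op 11: note_on(82): voice 1 is free -> assigned | voices=[81 82]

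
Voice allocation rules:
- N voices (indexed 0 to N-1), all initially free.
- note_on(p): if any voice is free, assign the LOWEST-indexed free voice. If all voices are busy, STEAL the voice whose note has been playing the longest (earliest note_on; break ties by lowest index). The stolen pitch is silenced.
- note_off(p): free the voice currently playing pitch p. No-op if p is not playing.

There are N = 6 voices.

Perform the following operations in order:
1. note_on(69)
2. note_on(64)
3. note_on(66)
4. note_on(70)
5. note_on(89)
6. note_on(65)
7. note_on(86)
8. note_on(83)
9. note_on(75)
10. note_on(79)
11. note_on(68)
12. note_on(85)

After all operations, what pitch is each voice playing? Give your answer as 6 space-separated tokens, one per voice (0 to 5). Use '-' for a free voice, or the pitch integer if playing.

Op 1: note_on(69): voice 0 is free -> assigned | voices=[69 - - - - -]
Op 2: note_on(64): voice 1 is free -> assigned | voices=[69 64 - - - -]
Op 3: note_on(66): voice 2 is free -> assigned | voices=[69 64 66 - - -]
Op 4: note_on(70): voice 3 is free -> assigned | voices=[69 64 66 70 - -]
Op 5: note_on(89): voice 4 is free -> assigned | voices=[69 64 66 70 89 -]
Op 6: note_on(65): voice 5 is free -> assigned | voices=[69 64 66 70 89 65]
Op 7: note_on(86): all voices busy, STEAL voice 0 (pitch 69, oldest) -> assign | voices=[86 64 66 70 89 65]
Op 8: note_on(83): all voices busy, STEAL voice 1 (pitch 64, oldest) -> assign | voices=[86 83 66 70 89 65]
Op 9: note_on(75): all voices busy, STEAL voice 2 (pitch 66, oldest) -> assign | voices=[86 83 75 70 89 65]
Op 10: note_on(79): all voices busy, STEAL voice 3 (pitch 70, oldest) -> assign | voices=[86 83 75 79 89 65]
Op 11: note_on(68): all voices busy, STEAL voice 4 (pitch 89, oldest) -> assign | voices=[86 83 75 79 68 65]
Op 12: note_on(85): all voices busy, STEAL voice 5 (pitch 65, oldest) -> assign | voices=[86 83 75 79 68 85]

Answer: 86 83 75 79 68 85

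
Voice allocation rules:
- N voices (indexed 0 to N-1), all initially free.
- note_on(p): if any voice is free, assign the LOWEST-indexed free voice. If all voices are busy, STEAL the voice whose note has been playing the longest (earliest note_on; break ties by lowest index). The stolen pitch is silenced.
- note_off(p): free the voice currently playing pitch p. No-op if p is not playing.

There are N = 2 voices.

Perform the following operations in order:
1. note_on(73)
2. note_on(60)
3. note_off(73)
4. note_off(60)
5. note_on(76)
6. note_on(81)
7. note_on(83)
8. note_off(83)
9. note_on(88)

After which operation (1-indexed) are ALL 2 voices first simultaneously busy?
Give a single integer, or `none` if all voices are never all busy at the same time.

Op 1: note_on(73): voice 0 is free -> assigned | voices=[73 -]
Op 2: note_on(60): voice 1 is free -> assigned | voices=[73 60]
Op 3: note_off(73): free voice 0 | voices=[- 60]
Op 4: note_off(60): free voice 1 | voices=[- -]
Op 5: note_on(76): voice 0 is free -> assigned | voices=[76 -]
Op 6: note_on(81): voice 1 is free -> assigned | voices=[76 81]
Op 7: note_on(83): all voices busy, STEAL voice 0 (pitch 76, oldest) -> assign | voices=[83 81]
Op 8: note_off(83): free voice 0 | voices=[- 81]
Op 9: note_on(88): voice 0 is free -> assigned | voices=[88 81]

Answer: 2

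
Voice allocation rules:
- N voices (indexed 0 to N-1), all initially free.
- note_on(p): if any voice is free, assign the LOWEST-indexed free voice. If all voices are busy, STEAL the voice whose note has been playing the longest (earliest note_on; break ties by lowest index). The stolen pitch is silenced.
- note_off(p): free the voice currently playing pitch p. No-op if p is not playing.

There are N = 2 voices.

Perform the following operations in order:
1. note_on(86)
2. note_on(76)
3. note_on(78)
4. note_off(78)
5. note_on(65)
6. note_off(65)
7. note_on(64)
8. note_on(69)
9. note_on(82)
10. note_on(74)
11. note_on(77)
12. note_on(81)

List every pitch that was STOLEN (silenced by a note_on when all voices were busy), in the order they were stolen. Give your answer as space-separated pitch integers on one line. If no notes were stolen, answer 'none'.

Op 1: note_on(86): voice 0 is free -> assigned | voices=[86 -]
Op 2: note_on(76): voice 1 is free -> assigned | voices=[86 76]
Op 3: note_on(78): all voices busy, STEAL voice 0 (pitch 86, oldest) -> assign | voices=[78 76]
Op 4: note_off(78): free voice 0 | voices=[- 76]
Op 5: note_on(65): voice 0 is free -> assigned | voices=[65 76]
Op 6: note_off(65): free voice 0 | voices=[- 76]
Op 7: note_on(64): voice 0 is free -> assigned | voices=[64 76]
Op 8: note_on(69): all voices busy, STEAL voice 1 (pitch 76, oldest) -> assign | voices=[64 69]
Op 9: note_on(82): all voices busy, STEAL voice 0 (pitch 64, oldest) -> assign | voices=[82 69]
Op 10: note_on(74): all voices busy, STEAL voice 1 (pitch 69, oldest) -> assign | voices=[82 74]
Op 11: note_on(77): all voices busy, STEAL voice 0 (pitch 82, oldest) -> assign | voices=[77 74]
Op 12: note_on(81): all voices busy, STEAL voice 1 (pitch 74, oldest) -> assign | voices=[77 81]

Answer: 86 76 64 69 82 74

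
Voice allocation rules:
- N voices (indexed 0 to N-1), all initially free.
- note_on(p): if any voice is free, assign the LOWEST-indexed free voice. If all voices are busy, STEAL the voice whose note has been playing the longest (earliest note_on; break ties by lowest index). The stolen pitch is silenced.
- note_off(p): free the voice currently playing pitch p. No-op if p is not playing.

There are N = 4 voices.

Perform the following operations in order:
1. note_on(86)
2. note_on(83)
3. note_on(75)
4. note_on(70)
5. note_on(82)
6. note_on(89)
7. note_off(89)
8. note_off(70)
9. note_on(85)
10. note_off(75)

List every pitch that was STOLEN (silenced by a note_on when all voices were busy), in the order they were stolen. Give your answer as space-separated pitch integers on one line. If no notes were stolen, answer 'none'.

Answer: 86 83

Derivation:
Op 1: note_on(86): voice 0 is free -> assigned | voices=[86 - - -]
Op 2: note_on(83): voice 1 is free -> assigned | voices=[86 83 - -]
Op 3: note_on(75): voice 2 is free -> assigned | voices=[86 83 75 -]
Op 4: note_on(70): voice 3 is free -> assigned | voices=[86 83 75 70]
Op 5: note_on(82): all voices busy, STEAL voice 0 (pitch 86, oldest) -> assign | voices=[82 83 75 70]
Op 6: note_on(89): all voices busy, STEAL voice 1 (pitch 83, oldest) -> assign | voices=[82 89 75 70]
Op 7: note_off(89): free voice 1 | voices=[82 - 75 70]
Op 8: note_off(70): free voice 3 | voices=[82 - 75 -]
Op 9: note_on(85): voice 1 is free -> assigned | voices=[82 85 75 -]
Op 10: note_off(75): free voice 2 | voices=[82 85 - -]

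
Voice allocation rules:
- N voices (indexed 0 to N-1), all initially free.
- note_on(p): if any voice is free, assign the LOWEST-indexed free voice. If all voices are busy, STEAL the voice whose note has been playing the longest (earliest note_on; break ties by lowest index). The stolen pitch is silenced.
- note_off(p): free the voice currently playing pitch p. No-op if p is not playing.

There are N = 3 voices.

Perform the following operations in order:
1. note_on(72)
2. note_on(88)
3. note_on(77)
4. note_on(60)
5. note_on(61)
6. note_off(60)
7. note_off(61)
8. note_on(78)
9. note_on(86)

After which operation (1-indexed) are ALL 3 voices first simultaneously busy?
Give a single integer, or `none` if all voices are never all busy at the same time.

Answer: 3

Derivation:
Op 1: note_on(72): voice 0 is free -> assigned | voices=[72 - -]
Op 2: note_on(88): voice 1 is free -> assigned | voices=[72 88 -]
Op 3: note_on(77): voice 2 is free -> assigned | voices=[72 88 77]
Op 4: note_on(60): all voices busy, STEAL voice 0 (pitch 72, oldest) -> assign | voices=[60 88 77]
Op 5: note_on(61): all voices busy, STEAL voice 1 (pitch 88, oldest) -> assign | voices=[60 61 77]
Op 6: note_off(60): free voice 0 | voices=[- 61 77]
Op 7: note_off(61): free voice 1 | voices=[- - 77]
Op 8: note_on(78): voice 0 is free -> assigned | voices=[78 - 77]
Op 9: note_on(86): voice 1 is free -> assigned | voices=[78 86 77]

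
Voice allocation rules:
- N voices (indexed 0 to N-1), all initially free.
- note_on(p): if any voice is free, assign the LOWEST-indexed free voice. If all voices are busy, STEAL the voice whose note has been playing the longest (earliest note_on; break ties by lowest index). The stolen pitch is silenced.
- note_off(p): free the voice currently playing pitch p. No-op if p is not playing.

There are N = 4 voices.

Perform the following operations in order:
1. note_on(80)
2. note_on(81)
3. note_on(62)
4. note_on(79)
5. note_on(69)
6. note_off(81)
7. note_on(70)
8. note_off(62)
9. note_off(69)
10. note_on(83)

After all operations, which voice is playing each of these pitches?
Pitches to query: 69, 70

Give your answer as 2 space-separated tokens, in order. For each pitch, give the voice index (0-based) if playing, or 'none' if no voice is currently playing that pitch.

Op 1: note_on(80): voice 0 is free -> assigned | voices=[80 - - -]
Op 2: note_on(81): voice 1 is free -> assigned | voices=[80 81 - -]
Op 3: note_on(62): voice 2 is free -> assigned | voices=[80 81 62 -]
Op 4: note_on(79): voice 3 is free -> assigned | voices=[80 81 62 79]
Op 5: note_on(69): all voices busy, STEAL voice 0 (pitch 80, oldest) -> assign | voices=[69 81 62 79]
Op 6: note_off(81): free voice 1 | voices=[69 - 62 79]
Op 7: note_on(70): voice 1 is free -> assigned | voices=[69 70 62 79]
Op 8: note_off(62): free voice 2 | voices=[69 70 - 79]
Op 9: note_off(69): free voice 0 | voices=[- 70 - 79]
Op 10: note_on(83): voice 0 is free -> assigned | voices=[83 70 - 79]

Answer: none 1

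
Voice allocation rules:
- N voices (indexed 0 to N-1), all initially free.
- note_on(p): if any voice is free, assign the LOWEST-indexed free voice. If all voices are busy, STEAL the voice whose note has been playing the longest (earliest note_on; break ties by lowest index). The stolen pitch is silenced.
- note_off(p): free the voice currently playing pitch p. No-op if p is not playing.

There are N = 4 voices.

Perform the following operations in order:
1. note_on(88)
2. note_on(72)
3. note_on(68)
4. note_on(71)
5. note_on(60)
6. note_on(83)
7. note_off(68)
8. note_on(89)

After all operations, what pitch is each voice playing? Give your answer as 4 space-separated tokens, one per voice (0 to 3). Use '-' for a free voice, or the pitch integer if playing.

Op 1: note_on(88): voice 0 is free -> assigned | voices=[88 - - -]
Op 2: note_on(72): voice 1 is free -> assigned | voices=[88 72 - -]
Op 3: note_on(68): voice 2 is free -> assigned | voices=[88 72 68 -]
Op 4: note_on(71): voice 3 is free -> assigned | voices=[88 72 68 71]
Op 5: note_on(60): all voices busy, STEAL voice 0 (pitch 88, oldest) -> assign | voices=[60 72 68 71]
Op 6: note_on(83): all voices busy, STEAL voice 1 (pitch 72, oldest) -> assign | voices=[60 83 68 71]
Op 7: note_off(68): free voice 2 | voices=[60 83 - 71]
Op 8: note_on(89): voice 2 is free -> assigned | voices=[60 83 89 71]

Answer: 60 83 89 71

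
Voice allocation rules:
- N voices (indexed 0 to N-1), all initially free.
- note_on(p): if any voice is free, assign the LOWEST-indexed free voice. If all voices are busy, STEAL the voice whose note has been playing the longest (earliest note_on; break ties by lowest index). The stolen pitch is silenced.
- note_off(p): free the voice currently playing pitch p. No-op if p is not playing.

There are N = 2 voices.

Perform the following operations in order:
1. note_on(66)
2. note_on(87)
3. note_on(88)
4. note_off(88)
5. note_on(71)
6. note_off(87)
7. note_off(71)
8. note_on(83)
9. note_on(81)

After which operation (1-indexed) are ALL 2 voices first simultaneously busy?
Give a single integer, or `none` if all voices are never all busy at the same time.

Answer: 2

Derivation:
Op 1: note_on(66): voice 0 is free -> assigned | voices=[66 -]
Op 2: note_on(87): voice 1 is free -> assigned | voices=[66 87]
Op 3: note_on(88): all voices busy, STEAL voice 0 (pitch 66, oldest) -> assign | voices=[88 87]
Op 4: note_off(88): free voice 0 | voices=[- 87]
Op 5: note_on(71): voice 0 is free -> assigned | voices=[71 87]
Op 6: note_off(87): free voice 1 | voices=[71 -]
Op 7: note_off(71): free voice 0 | voices=[- -]
Op 8: note_on(83): voice 0 is free -> assigned | voices=[83 -]
Op 9: note_on(81): voice 1 is free -> assigned | voices=[83 81]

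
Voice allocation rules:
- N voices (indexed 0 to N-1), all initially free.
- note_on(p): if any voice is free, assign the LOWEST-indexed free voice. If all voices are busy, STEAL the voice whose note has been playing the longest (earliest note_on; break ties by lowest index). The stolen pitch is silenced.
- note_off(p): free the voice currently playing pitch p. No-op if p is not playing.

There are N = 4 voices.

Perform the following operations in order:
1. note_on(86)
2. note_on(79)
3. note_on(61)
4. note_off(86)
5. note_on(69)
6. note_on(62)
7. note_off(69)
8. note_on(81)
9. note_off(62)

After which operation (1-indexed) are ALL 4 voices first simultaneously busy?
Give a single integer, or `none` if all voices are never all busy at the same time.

Op 1: note_on(86): voice 0 is free -> assigned | voices=[86 - - -]
Op 2: note_on(79): voice 1 is free -> assigned | voices=[86 79 - -]
Op 3: note_on(61): voice 2 is free -> assigned | voices=[86 79 61 -]
Op 4: note_off(86): free voice 0 | voices=[- 79 61 -]
Op 5: note_on(69): voice 0 is free -> assigned | voices=[69 79 61 -]
Op 6: note_on(62): voice 3 is free -> assigned | voices=[69 79 61 62]
Op 7: note_off(69): free voice 0 | voices=[- 79 61 62]
Op 8: note_on(81): voice 0 is free -> assigned | voices=[81 79 61 62]
Op 9: note_off(62): free voice 3 | voices=[81 79 61 -]

Answer: 6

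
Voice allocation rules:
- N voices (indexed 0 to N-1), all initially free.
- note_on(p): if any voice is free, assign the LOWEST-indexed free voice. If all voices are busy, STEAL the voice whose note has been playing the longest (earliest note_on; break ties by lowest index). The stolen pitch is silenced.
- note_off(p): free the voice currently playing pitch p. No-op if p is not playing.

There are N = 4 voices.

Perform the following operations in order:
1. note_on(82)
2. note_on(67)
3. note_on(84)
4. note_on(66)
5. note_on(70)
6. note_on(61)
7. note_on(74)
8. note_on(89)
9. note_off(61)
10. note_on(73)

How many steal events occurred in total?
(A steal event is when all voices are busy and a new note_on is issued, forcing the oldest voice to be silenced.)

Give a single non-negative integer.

Answer: 4

Derivation:
Op 1: note_on(82): voice 0 is free -> assigned | voices=[82 - - -]
Op 2: note_on(67): voice 1 is free -> assigned | voices=[82 67 - -]
Op 3: note_on(84): voice 2 is free -> assigned | voices=[82 67 84 -]
Op 4: note_on(66): voice 3 is free -> assigned | voices=[82 67 84 66]
Op 5: note_on(70): all voices busy, STEAL voice 0 (pitch 82, oldest) -> assign | voices=[70 67 84 66]
Op 6: note_on(61): all voices busy, STEAL voice 1 (pitch 67, oldest) -> assign | voices=[70 61 84 66]
Op 7: note_on(74): all voices busy, STEAL voice 2 (pitch 84, oldest) -> assign | voices=[70 61 74 66]
Op 8: note_on(89): all voices busy, STEAL voice 3 (pitch 66, oldest) -> assign | voices=[70 61 74 89]
Op 9: note_off(61): free voice 1 | voices=[70 - 74 89]
Op 10: note_on(73): voice 1 is free -> assigned | voices=[70 73 74 89]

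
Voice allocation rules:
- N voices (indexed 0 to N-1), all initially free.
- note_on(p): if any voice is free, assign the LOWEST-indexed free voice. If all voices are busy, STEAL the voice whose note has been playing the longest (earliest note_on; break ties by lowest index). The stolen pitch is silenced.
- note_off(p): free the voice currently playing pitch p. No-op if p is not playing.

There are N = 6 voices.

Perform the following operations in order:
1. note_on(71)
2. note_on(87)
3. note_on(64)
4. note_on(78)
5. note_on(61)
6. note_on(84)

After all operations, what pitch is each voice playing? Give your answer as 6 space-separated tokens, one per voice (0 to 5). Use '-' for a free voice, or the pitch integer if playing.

Op 1: note_on(71): voice 0 is free -> assigned | voices=[71 - - - - -]
Op 2: note_on(87): voice 1 is free -> assigned | voices=[71 87 - - - -]
Op 3: note_on(64): voice 2 is free -> assigned | voices=[71 87 64 - - -]
Op 4: note_on(78): voice 3 is free -> assigned | voices=[71 87 64 78 - -]
Op 5: note_on(61): voice 4 is free -> assigned | voices=[71 87 64 78 61 -]
Op 6: note_on(84): voice 5 is free -> assigned | voices=[71 87 64 78 61 84]

Answer: 71 87 64 78 61 84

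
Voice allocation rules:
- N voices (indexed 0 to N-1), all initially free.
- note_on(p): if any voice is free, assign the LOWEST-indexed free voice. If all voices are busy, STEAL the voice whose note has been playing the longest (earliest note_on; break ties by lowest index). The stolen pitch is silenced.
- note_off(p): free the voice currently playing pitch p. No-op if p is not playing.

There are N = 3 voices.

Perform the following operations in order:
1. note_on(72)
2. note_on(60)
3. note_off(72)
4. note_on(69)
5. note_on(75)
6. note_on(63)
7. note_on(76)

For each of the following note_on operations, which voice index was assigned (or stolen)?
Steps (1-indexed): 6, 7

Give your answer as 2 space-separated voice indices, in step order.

Answer: 1 0

Derivation:
Op 1: note_on(72): voice 0 is free -> assigned | voices=[72 - -]
Op 2: note_on(60): voice 1 is free -> assigned | voices=[72 60 -]
Op 3: note_off(72): free voice 0 | voices=[- 60 -]
Op 4: note_on(69): voice 0 is free -> assigned | voices=[69 60 -]
Op 5: note_on(75): voice 2 is free -> assigned | voices=[69 60 75]
Op 6: note_on(63): all voices busy, STEAL voice 1 (pitch 60, oldest) -> assign | voices=[69 63 75]
Op 7: note_on(76): all voices busy, STEAL voice 0 (pitch 69, oldest) -> assign | voices=[76 63 75]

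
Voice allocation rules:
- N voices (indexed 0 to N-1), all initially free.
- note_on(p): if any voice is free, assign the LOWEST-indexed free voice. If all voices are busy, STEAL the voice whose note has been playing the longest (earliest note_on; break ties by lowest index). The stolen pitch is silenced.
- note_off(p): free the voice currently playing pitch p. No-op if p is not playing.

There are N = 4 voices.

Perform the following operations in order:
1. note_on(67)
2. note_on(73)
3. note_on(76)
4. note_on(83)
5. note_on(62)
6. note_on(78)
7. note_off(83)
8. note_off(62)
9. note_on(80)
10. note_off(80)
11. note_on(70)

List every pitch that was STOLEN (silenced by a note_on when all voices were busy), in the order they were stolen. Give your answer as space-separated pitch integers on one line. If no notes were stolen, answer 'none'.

Op 1: note_on(67): voice 0 is free -> assigned | voices=[67 - - -]
Op 2: note_on(73): voice 1 is free -> assigned | voices=[67 73 - -]
Op 3: note_on(76): voice 2 is free -> assigned | voices=[67 73 76 -]
Op 4: note_on(83): voice 3 is free -> assigned | voices=[67 73 76 83]
Op 5: note_on(62): all voices busy, STEAL voice 0 (pitch 67, oldest) -> assign | voices=[62 73 76 83]
Op 6: note_on(78): all voices busy, STEAL voice 1 (pitch 73, oldest) -> assign | voices=[62 78 76 83]
Op 7: note_off(83): free voice 3 | voices=[62 78 76 -]
Op 8: note_off(62): free voice 0 | voices=[- 78 76 -]
Op 9: note_on(80): voice 0 is free -> assigned | voices=[80 78 76 -]
Op 10: note_off(80): free voice 0 | voices=[- 78 76 -]
Op 11: note_on(70): voice 0 is free -> assigned | voices=[70 78 76 -]

Answer: 67 73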